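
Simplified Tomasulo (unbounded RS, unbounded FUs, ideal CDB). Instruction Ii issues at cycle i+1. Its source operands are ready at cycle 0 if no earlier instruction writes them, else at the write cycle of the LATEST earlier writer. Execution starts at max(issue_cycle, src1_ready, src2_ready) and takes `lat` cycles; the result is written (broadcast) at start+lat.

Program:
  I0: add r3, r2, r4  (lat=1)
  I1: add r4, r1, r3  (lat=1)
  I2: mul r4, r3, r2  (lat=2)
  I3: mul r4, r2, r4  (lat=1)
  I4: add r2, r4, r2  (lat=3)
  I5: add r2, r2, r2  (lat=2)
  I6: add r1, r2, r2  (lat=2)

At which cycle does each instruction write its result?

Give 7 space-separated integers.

Answer: 2 3 5 6 9 11 13

Derivation:
I0 add r3: issue@1 deps=(None,None) exec_start@1 write@2
I1 add r4: issue@2 deps=(None,0) exec_start@2 write@3
I2 mul r4: issue@3 deps=(0,None) exec_start@3 write@5
I3 mul r4: issue@4 deps=(None,2) exec_start@5 write@6
I4 add r2: issue@5 deps=(3,None) exec_start@6 write@9
I5 add r2: issue@6 deps=(4,4) exec_start@9 write@11
I6 add r1: issue@7 deps=(5,5) exec_start@11 write@13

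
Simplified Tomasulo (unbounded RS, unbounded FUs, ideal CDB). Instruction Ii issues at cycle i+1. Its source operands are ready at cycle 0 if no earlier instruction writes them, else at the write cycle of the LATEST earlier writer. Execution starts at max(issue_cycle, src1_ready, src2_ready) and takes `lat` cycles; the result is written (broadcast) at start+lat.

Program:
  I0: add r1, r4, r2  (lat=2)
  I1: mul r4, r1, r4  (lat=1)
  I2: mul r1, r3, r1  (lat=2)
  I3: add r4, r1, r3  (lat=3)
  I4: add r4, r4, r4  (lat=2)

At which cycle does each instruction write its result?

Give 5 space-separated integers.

Answer: 3 4 5 8 10

Derivation:
I0 add r1: issue@1 deps=(None,None) exec_start@1 write@3
I1 mul r4: issue@2 deps=(0,None) exec_start@3 write@4
I2 mul r1: issue@3 deps=(None,0) exec_start@3 write@5
I3 add r4: issue@4 deps=(2,None) exec_start@5 write@8
I4 add r4: issue@5 deps=(3,3) exec_start@8 write@10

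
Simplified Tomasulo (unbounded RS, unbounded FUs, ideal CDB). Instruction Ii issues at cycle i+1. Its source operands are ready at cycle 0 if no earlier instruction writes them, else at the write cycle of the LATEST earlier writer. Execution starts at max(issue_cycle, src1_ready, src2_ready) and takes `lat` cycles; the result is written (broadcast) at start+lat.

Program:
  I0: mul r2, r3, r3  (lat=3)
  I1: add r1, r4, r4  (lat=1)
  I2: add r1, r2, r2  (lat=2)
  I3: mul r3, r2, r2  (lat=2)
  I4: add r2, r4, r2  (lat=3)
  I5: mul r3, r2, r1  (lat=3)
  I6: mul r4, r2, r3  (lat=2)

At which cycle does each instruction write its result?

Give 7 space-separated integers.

Answer: 4 3 6 6 8 11 13

Derivation:
I0 mul r2: issue@1 deps=(None,None) exec_start@1 write@4
I1 add r1: issue@2 deps=(None,None) exec_start@2 write@3
I2 add r1: issue@3 deps=(0,0) exec_start@4 write@6
I3 mul r3: issue@4 deps=(0,0) exec_start@4 write@6
I4 add r2: issue@5 deps=(None,0) exec_start@5 write@8
I5 mul r3: issue@6 deps=(4,2) exec_start@8 write@11
I6 mul r4: issue@7 deps=(4,5) exec_start@11 write@13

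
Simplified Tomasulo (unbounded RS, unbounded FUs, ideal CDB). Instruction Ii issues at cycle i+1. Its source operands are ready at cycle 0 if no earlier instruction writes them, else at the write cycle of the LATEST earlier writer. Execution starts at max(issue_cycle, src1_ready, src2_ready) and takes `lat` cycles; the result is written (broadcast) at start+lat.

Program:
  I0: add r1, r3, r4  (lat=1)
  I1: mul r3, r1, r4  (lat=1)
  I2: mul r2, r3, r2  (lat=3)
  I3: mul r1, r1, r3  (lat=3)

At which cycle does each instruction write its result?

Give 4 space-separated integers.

Answer: 2 3 6 7

Derivation:
I0 add r1: issue@1 deps=(None,None) exec_start@1 write@2
I1 mul r3: issue@2 deps=(0,None) exec_start@2 write@3
I2 mul r2: issue@3 deps=(1,None) exec_start@3 write@6
I3 mul r1: issue@4 deps=(0,1) exec_start@4 write@7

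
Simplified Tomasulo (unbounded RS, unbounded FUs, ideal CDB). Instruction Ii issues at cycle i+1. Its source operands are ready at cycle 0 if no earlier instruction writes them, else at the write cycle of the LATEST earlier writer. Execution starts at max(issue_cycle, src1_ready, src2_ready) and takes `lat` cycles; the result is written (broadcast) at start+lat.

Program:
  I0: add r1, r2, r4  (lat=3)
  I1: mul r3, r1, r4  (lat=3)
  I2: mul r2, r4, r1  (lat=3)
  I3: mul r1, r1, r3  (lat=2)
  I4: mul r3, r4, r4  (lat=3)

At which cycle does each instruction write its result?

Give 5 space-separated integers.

I0 add r1: issue@1 deps=(None,None) exec_start@1 write@4
I1 mul r3: issue@2 deps=(0,None) exec_start@4 write@7
I2 mul r2: issue@3 deps=(None,0) exec_start@4 write@7
I3 mul r1: issue@4 deps=(0,1) exec_start@7 write@9
I4 mul r3: issue@5 deps=(None,None) exec_start@5 write@8

Answer: 4 7 7 9 8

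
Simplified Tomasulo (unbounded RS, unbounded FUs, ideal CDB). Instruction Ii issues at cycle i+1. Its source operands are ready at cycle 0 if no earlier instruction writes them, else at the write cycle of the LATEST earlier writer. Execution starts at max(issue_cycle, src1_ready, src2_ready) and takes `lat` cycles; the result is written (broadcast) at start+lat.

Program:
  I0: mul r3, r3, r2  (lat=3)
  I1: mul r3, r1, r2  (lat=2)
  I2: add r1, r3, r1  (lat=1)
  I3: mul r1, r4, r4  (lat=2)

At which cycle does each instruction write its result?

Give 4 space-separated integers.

Answer: 4 4 5 6

Derivation:
I0 mul r3: issue@1 deps=(None,None) exec_start@1 write@4
I1 mul r3: issue@2 deps=(None,None) exec_start@2 write@4
I2 add r1: issue@3 deps=(1,None) exec_start@4 write@5
I3 mul r1: issue@4 deps=(None,None) exec_start@4 write@6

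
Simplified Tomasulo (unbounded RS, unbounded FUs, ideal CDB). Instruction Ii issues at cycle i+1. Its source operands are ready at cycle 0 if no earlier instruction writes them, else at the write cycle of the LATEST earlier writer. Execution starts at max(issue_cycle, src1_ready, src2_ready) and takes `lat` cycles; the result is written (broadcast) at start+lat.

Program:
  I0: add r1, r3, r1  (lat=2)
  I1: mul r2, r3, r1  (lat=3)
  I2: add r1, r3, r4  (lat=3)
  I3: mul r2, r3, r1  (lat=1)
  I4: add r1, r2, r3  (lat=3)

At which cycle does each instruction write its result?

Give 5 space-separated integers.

Answer: 3 6 6 7 10

Derivation:
I0 add r1: issue@1 deps=(None,None) exec_start@1 write@3
I1 mul r2: issue@2 deps=(None,0) exec_start@3 write@6
I2 add r1: issue@3 deps=(None,None) exec_start@3 write@6
I3 mul r2: issue@4 deps=(None,2) exec_start@6 write@7
I4 add r1: issue@5 deps=(3,None) exec_start@7 write@10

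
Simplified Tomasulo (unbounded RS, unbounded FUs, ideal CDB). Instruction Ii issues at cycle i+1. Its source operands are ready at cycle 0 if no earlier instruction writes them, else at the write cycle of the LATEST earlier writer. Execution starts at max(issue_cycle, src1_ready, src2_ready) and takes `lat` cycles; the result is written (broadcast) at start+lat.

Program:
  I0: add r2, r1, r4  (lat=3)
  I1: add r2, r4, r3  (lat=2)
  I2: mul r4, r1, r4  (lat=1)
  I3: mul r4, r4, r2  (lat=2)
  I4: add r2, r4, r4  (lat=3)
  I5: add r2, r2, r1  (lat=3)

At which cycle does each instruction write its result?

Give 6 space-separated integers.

I0 add r2: issue@1 deps=(None,None) exec_start@1 write@4
I1 add r2: issue@2 deps=(None,None) exec_start@2 write@4
I2 mul r4: issue@3 deps=(None,None) exec_start@3 write@4
I3 mul r4: issue@4 deps=(2,1) exec_start@4 write@6
I4 add r2: issue@5 deps=(3,3) exec_start@6 write@9
I5 add r2: issue@6 deps=(4,None) exec_start@9 write@12

Answer: 4 4 4 6 9 12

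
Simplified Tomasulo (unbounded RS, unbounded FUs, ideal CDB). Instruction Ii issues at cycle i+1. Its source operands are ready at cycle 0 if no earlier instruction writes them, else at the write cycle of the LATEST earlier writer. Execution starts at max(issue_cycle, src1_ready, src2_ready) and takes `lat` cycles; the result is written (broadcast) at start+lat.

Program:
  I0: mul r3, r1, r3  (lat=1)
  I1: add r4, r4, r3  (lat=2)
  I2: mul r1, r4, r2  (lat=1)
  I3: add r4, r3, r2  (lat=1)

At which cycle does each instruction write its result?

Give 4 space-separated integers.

Answer: 2 4 5 5

Derivation:
I0 mul r3: issue@1 deps=(None,None) exec_start@1 write@2
I1 add r4: issue@2 deps=(None,0) exec_start@2 write@4
I2 mul r1: issue@3 deps=(1,None) exec_start@4 write@5
I3 add r4: issue@4 deps=(0,None) exec_start@4 write@5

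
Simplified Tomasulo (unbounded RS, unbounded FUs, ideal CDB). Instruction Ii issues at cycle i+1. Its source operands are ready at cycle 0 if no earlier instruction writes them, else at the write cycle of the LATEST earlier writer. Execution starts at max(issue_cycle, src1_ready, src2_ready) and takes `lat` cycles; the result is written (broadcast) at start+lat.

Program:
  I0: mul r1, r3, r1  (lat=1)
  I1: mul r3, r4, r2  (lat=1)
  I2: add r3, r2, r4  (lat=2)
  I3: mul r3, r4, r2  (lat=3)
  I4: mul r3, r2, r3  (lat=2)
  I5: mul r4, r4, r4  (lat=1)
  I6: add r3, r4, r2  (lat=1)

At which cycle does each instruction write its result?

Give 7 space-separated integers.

Answer: 2 3 5 7 9 7 8

Derivation:
I0 mul r1: issue@1 deps=(None,None) exec_start@1 write@2
I1 mul r3: issue@2 deps=(None,None) exec_start@2 write@3
I2 add r3: issue@3 deps=(None,None) exec_start@3 write@5
I3 mul r3: issue@4 deps=(None,None) exec_start@4 write@7
I4 mul r3: issue@5 deps=(None,3) exec_start@7 write@9
I5 mul r4: issue@6 deps=(None,None) exec_start@6 write@7
I6 add r3: issue@7 deps=(5,None) exec_start@7 write@8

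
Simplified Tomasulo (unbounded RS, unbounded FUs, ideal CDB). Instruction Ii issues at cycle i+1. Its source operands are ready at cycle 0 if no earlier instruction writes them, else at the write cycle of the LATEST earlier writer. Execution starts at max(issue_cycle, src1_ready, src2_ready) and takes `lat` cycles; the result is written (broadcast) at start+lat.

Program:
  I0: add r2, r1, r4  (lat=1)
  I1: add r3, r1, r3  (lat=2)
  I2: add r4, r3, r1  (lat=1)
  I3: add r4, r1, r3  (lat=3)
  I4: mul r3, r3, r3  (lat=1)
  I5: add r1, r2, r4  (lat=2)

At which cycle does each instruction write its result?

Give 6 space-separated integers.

I0 add r2: issue@1 deps=(None,None) exec_start@1 write@2
I1 add r3: issue@2 deps=(None,None) exec_start@2 write@4
I2 add r4: issue@3 deps=(1,None) exec_start@4 write@5
I3 add r4: issue@4 deps=(None,1) exec_start@4 write@7
I4 mul r3: issue@5 deps=(1,1) exec_start@5 write@6
I5 add r1: issue@6 deps=(0,3) exec_start@7 write@9

Answer: 2 4 5 7 6 9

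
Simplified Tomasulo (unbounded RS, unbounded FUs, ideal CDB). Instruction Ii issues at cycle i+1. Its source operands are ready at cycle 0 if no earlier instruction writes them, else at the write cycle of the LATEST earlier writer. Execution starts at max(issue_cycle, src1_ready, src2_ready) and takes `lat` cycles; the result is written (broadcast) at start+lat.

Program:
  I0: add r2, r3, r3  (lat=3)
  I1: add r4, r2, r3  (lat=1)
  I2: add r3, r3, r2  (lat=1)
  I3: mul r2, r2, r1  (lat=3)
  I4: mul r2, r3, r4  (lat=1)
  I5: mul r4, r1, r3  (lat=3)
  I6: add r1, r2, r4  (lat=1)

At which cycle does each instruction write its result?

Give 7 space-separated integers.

Answer: 4 5 5 7 6 9 10

Derivation:
I0 add r2: issue@1 deps=(None,None) exec_start@1 write@4
I1 add r4: issue@2 deps=(0,None) exec_start@4 write@5
I2 add r3: issue@3 deps=(None,0) exec_start@4 write@5
I3 mul r2: issue@4 deps=(0,None) exec_start@4 write@7
I4 mul r2: issue@5 deps=(2,1) exec_start@5 write@6
I5 mul r4: issue@6 deps=(None,2) exec_start@6 write@9
I6 add r1: issue@7 deps=(4,5) exec_start@9 write@10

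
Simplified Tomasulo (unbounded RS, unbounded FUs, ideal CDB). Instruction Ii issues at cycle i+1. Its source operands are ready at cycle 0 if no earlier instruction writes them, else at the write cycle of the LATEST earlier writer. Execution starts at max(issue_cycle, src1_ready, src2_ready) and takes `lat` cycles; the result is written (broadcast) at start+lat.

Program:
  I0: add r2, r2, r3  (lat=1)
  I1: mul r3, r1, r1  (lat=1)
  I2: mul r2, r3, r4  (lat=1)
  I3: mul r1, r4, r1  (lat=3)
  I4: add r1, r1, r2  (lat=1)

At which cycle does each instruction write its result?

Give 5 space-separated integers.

Answer: 2 3 4 7 8

Derivation:
I0 add r2: issue@1 deps=(None,None) exec_start@1 write@2
I1 mul r3: issue@2 deps=(None,None) exec_start@2 write@3
I2 mul r2: issue@3 deps=(1,None) exec_start@3 write@4
I3 mul r1: issue@4 deps=(None,None) exec_start@4 write@7
I4 add r1: issue@5 deps=(3,2) exec_start@7 write@8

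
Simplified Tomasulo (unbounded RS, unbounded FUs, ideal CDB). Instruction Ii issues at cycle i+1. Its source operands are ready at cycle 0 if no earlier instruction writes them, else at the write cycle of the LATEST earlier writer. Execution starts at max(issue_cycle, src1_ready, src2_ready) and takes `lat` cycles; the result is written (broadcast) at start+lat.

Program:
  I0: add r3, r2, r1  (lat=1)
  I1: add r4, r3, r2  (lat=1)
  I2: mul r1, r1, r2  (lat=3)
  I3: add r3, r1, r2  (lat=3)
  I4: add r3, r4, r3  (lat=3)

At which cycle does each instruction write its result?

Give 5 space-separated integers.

Answer: 2 3 6 9 12

Derivation:
I0 add r3: issue@1 deps=(None,None) exec_start@1 write@2
I1 add r4: issue@2 deps=(0,None) exec_start@2 write@3
I2 mul r1: issue@3 deps=(None,None) exec_start@3 write@6
I3 add r3: issue@4 deps=(2,None) exec_start@6 write@9
I4 add r3: issue@5 deps=(1,3) exec_start@9 write@12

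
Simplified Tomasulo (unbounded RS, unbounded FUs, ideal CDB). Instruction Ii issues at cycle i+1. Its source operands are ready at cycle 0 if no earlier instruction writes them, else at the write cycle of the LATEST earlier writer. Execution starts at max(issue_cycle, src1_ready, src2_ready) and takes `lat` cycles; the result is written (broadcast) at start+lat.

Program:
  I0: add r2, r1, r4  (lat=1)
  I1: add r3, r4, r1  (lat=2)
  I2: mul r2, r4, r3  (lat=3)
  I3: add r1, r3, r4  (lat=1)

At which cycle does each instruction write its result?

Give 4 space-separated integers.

I0 add r2: issue@1 deps=(None,None) exec_start@1 write@2
I1 add r3: issue@2 deps=(None,None) exec_start@2 write@4
I2 mul r2: issue@3 deps=(None,1) exec_start@4 write@7
I3 add r1: issue@4 deps=(1,None) exec_start@4 write@5

Answer: 2 4 7 5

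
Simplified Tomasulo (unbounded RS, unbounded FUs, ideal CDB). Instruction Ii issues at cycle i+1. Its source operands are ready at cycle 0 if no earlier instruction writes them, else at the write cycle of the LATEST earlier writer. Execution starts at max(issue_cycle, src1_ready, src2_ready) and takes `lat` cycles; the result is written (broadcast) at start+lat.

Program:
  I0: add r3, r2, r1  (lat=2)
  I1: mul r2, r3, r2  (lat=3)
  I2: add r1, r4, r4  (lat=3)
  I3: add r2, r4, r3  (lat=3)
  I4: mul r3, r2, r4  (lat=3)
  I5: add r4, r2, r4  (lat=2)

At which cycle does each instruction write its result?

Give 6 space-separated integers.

Answer: 3 6 6 7 10 9

Derivation:
I0 add r3: issue@1 deps=(None,None) exec_start@1 write@3
I1 mul r2: issue@2 deps=(0,None) exec_start@3 write@6
I2 add r1: issue@3 deps=(None,None) exec_start@3 write@6
I3 add r2: issue@4 deps=(None,0) exec_start@4 write@7
I4 mul r3: issue@5 deps=(3,None) exec_start@7 write@10
I5 add r4: issue@6 deps=(3,None) exec_start@7 write@9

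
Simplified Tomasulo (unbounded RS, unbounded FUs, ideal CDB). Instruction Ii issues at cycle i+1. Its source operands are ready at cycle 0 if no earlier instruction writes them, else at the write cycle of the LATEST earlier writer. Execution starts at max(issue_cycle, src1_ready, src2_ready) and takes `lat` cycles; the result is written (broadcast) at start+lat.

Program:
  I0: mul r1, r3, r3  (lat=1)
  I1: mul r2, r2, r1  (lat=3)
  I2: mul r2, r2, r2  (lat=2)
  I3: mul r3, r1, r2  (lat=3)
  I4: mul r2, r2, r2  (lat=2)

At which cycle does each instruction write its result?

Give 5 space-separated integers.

I0 mul r1: issue@1 deps=(None,None) exec_start@1 write@2
I1 mul r2: issue@2 deps=(None,0) exec_start@2 write@5
I2 mul r2: issue@3 deps=(1,1) exec_start@5 write@7
I3 mul r3: issue@4 deps=(0,2) exec_start@7 write@10
I4 mul r2: issue@5 deps=(2,2) exec_start@7 write@9

Answer: 2 5 7 10 9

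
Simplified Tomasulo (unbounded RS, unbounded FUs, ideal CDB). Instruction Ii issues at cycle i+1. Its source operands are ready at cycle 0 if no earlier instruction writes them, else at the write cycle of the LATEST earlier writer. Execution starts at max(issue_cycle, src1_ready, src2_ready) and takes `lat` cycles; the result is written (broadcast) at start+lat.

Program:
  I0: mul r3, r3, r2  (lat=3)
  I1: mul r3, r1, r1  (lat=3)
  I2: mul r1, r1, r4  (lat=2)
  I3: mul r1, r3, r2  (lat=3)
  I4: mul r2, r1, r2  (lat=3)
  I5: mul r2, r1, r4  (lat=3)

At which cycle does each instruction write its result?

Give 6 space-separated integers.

Answer: 4 5 5 8 11 11

Derivation:
I0 mul r3: issue@1 deps=(None,None) exec_start@1 write@4
I1 mul r3: issue@2 deps=(None,None) exec_start@2 write@5
I2 mul r1: issue@3 deps=(None,None) exec_start@3 write@5
I3 mul r1: issue@4 deps=(1,None) exec_start@5 write@8
I4 mul r2: issue@5 deps=(3,None) exec_start@8 write@11
I5 mul r2: issue@6 deps=(3,None) exec_start@8 write@11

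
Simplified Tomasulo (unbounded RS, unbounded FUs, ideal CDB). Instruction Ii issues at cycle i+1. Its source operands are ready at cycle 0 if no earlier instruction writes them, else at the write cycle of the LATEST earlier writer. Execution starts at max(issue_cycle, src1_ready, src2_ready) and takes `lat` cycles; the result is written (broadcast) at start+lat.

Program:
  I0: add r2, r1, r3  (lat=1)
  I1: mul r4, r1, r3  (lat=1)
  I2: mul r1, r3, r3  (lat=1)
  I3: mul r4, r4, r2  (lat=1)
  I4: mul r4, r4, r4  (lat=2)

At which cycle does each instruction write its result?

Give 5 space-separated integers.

I0 add r2: issue@1 deps=(None,None) exec_start@1 write@2
I1 mul r4: issue@2 deps=(None,None) exec_start@2 write@3
I2 mul r1: issue@3 deps=(None,None) exec_start@3 write@4
I3 mul r4: issue@4 deps=(1,0) exec_start@4 write@5
I4 mul r4: issue@5 deps=(3,3) exec_start@5 write@7

Answer: 2 3 4 5 7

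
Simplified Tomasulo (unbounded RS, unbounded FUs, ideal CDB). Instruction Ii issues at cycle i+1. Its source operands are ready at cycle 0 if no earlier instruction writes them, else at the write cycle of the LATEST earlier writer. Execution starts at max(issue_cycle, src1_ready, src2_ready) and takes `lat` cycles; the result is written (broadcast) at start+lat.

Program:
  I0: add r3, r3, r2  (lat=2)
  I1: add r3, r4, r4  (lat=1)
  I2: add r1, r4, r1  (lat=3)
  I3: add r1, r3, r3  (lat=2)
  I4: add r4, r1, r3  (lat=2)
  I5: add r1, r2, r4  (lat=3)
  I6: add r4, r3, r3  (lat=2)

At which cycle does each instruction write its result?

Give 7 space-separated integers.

I0 add r3: issue@1 deps=(None,None) exec_start@1 write@3
I1 add r3: issue@2 deps=(None,None) exec_start@2 write@3
I2 add r1: issue@3 deps=(None,None) exec_start@3 write@6
I3 add r1: issue@4 deps=(1,1) exec_start@4 write@6
I4 add r4: issue@5 deps=(3,1) exec_start@6 write@8
I5 add r1: issue@6 deps=(None,4) exec_start@8 write@11
I6 add r4: issue@7 deps=(1,1) exec_start@7 write@9

Answer: 3 3 6 6 8 11 9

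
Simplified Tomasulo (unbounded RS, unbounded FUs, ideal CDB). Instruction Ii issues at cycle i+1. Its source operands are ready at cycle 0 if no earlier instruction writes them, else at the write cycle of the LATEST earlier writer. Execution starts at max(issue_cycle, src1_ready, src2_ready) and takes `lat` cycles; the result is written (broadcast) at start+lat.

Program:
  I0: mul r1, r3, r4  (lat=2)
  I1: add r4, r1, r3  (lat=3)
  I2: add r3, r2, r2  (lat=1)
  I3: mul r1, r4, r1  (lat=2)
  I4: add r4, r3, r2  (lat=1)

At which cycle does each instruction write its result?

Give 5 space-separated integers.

I0 mul r1: issue@1 deps=(None,None) exec_start@1 write@3
I1 add r4: issue@2 deps=(0,None) exec_start@3 write@6
I2 add r3: issue@3 deps=(None,None) exec_start@3 write@4
I3 mul r1: issue@4 deps=(1,0) exec_start@6 write@8
I4 add r4: issue@5 deps=(2,None) exec_start@5 write@6

Answer: 3 6 4 8 6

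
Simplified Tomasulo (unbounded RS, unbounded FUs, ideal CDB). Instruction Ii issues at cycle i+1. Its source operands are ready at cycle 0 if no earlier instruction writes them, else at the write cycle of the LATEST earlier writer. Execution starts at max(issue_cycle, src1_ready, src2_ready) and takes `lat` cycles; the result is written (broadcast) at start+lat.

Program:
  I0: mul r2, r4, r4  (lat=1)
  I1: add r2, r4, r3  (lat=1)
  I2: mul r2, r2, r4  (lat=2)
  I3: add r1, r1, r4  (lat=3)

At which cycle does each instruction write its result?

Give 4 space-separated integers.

I0 mul r2: issue@1 deps=(None,None) exec_start@1 write@2
I1 add r2: issue@2 deps=(None,None) exec_start@2 write@3
I2 mul r2: issue@3 deps=(1,None) exec_start@3 write@5
I3 add r1: issue@4 deps=(None,None) exec_start@4 write@7

Answer: 2 3 5 7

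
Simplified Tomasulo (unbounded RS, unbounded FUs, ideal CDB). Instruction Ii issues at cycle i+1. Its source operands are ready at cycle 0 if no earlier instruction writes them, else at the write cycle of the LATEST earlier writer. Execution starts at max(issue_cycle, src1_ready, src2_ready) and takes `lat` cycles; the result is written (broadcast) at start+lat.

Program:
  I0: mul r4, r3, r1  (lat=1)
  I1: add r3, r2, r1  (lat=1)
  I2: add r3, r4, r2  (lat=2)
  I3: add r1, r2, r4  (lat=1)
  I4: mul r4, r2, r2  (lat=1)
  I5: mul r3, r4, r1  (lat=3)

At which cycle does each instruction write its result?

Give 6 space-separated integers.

I0 mul r4: issue@1 deps=(None,None) exec_start@1 write@2
I1 add r3: issue@2 deps=(None,None) exec_start@2 write@3
I2 add r3: issue@3 deps=(0,None) exec_start@3 write@5
I3 add r1: issue@4 deps=(None,0) exec_start@4 write@5
I4 mul r4: issue@5 deps=(None,None) exec_start@5 write@6
I5 mul r3: issue@6 deps=(4,3) exec_start@6 write@9

Answer: 2 3 5 5 6 9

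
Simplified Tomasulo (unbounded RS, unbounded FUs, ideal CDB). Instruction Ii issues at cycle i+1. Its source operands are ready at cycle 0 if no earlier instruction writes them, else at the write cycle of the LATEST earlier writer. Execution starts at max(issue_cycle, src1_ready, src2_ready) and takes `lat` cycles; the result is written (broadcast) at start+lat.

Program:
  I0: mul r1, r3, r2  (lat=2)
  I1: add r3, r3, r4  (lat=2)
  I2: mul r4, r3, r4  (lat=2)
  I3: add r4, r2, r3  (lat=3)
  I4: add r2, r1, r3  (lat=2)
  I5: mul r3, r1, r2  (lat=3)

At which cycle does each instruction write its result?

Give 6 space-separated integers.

I0 mul r1: issue@1 deps=(None,None) exec_start@1 write@3
I1 add r3: issue@2 deps=(None,None) exec_start@2 write@4
I2 mul r4: issue@3 deps=(1,None) exec_start@4 write@6
I3 add r4: issue@4 deps=(None,1) exec_start@4 write@7
I4 add r2: issue@5 deps=(0,1) exec_start@5 write@7
I5 mul r3: issue@6 deps=(0,4) exec_start@7 write@10

Answer: 3 4 6 7 7 10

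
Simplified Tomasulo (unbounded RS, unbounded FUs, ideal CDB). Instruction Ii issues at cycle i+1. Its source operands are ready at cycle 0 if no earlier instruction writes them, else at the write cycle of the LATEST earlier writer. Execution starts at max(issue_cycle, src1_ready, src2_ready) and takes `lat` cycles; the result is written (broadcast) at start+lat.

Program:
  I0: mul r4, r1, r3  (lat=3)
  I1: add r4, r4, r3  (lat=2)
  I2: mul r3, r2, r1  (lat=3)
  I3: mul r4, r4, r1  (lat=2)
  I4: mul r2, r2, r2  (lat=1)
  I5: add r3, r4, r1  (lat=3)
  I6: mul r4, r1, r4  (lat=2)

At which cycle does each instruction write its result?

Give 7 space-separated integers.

Answer: 4 6 6 8 6 11 10

Derivation:
I0 mul r4: issue@1 deps=(None,None) exec_start@1 write@4
I1 add r4: issue@2 deps=(0,None) exec_start@4 write@6
I2 mul r3: issue@3 deps=(None,None) exec_start@3 write@6
I3 mul r4: issue@4 deps=(1,None) exec_start@6 write@8
I4 mul r2: issue@5 deps=(None,None) exec_start@5 write@6
I5 add r3: issue@6 deps=(3,None) exec_start@8 write@11
I6 mul r4: issue@7 deps=(None,3) exec_start@8 write@10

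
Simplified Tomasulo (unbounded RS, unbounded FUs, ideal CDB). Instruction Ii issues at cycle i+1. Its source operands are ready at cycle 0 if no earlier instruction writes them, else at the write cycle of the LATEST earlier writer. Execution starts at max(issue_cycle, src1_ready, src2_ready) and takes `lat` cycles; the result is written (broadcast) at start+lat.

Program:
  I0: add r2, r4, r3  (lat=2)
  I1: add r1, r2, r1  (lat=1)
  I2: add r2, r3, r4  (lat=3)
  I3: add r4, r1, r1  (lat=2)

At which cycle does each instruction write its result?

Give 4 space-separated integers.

I0 add r2: issue@1 deps=(None,None) exec_start@1 write@3
I1 add r1: issue@2 deps=(0,None) exec_start@3 write@4
I2 add r2: issue@3 deps=(None,None) exec_start@3 write@6
I3 add r4: issue@4 deps=(1,1) exec_start@4 write@6

Answer: 3 4 6 6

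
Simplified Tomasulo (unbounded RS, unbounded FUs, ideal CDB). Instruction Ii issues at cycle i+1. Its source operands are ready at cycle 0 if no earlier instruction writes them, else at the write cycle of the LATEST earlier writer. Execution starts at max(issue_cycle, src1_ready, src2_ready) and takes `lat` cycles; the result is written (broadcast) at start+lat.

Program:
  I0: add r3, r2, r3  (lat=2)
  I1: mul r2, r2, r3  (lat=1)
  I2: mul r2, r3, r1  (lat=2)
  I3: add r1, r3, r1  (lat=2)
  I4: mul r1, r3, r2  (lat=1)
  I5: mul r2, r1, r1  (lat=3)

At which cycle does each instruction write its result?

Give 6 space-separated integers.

Answer: 3 4 5 6 6 9

Derivation:
I0 add r3: issue@1 deps=(None,None) exec_start@1 write@3
I1 mul r2: issue@2 deps=(None,0) exec_start@3 write@4
I2 mul r2: issue@3 deps=(0,None) exec_start@3 write@5
I3 add r1: issue@4 deps=(0,None) exec_start@4 write@6
I4 mul r1: issue@5 deps=(0,2) exec_start@5 write@6
I5 mul r2: issue@6 deps=(4,4) exec_start@6 write@9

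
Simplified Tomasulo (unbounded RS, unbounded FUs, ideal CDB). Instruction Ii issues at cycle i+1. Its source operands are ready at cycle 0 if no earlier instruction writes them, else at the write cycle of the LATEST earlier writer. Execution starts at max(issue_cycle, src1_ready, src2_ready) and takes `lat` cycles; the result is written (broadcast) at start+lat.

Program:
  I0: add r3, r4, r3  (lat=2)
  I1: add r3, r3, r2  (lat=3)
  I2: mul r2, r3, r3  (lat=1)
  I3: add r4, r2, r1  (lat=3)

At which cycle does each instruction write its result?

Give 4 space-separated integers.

Answer: 3 6 7 10

Derivation:
I0 add r3: issue@1 deps=(None,None) exec_start@1 write@3
I1 add r3: issue@2 deps=(0,None) exec_start@3 write@6
I2 mul r2: issue@3 deps=(1,1) exec_start@6 write@7
I3 add r4: issue@4 deps=(2,None) exec_start@7 write@10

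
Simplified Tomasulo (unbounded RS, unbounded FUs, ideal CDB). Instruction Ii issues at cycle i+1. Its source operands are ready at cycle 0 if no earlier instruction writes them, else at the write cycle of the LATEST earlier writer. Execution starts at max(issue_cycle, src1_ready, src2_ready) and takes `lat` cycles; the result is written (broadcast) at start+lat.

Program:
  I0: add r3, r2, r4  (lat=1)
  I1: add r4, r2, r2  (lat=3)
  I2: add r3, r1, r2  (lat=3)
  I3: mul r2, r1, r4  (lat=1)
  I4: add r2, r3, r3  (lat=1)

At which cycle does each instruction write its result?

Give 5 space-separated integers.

I0 add r3: issue@1 deps=(None,None) exec_start@1 write@2
I1 add r4: issue@2 deps=(None,None) exec_start@2 write@5
I2 add r3: issue@3 deps=(None,None) exec_start@3 write@6
I3 mul r2: issue@4 deps=(None,1) exec_start@5 write@6
I4 add r2: issue@5 deps=(2,2) exec_start@6 write@7

Answer: 2 5 6 6 7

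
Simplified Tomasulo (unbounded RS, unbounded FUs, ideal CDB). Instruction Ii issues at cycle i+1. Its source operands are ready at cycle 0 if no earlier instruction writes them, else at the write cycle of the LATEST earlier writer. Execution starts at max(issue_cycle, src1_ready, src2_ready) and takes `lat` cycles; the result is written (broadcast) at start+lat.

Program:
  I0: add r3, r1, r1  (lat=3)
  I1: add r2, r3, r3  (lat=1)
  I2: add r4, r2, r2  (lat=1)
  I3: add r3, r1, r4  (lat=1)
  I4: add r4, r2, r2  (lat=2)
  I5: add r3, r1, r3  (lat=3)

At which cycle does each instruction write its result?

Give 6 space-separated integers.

Answer: 4 5 6 7 7 10

Derivation:
I0 add r3: issue@1 deps=(None,None) exec_start@1 write@4
I1 add r2: issue@2 deps=(0,0) exec_start@4 write@5
I2 add r4: issue@3 deps=(1,1) exec_start@5 write@6
I3 add r3: issue@4 deps=(None,2) exec_start@6 write@7
I4 add r4: issue@5 deps=(1,1) exec_start@5 write@7
I5 add r3: issue@6 deps=(None,3) exec_start@7 write@10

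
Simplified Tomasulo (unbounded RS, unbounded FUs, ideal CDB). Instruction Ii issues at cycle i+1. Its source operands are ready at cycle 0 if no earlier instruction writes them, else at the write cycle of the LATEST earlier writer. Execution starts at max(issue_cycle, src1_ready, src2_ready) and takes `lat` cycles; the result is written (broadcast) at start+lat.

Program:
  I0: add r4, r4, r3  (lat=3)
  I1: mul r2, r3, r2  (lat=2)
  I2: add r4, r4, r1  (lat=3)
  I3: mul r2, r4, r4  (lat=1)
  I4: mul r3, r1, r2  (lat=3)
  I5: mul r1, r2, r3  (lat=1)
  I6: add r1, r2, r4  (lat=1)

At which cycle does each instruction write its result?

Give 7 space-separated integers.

I0 add r4: issue@1 deps=(None,None) exec_start@1 write@4
I1 mul r2: issue@2 deps=(None,None) exec_start@2 write@4
I2 add r4: issue@3 deps=(0,None) exec_start@4 write@7
I3 mul r2: issue@4 deps=(2,2) exec_start@7 write@8
I4 mul r3: issue@5 deps=(None,3) exec_start@8 write@11
I5 mul r1: issue@6 deps=(3,4) exec_start@11 write@12
I6 add r1: issue@7 deps=(3,2) exec_start@8 write@9

Answer: 4 4 7 8 11 12 9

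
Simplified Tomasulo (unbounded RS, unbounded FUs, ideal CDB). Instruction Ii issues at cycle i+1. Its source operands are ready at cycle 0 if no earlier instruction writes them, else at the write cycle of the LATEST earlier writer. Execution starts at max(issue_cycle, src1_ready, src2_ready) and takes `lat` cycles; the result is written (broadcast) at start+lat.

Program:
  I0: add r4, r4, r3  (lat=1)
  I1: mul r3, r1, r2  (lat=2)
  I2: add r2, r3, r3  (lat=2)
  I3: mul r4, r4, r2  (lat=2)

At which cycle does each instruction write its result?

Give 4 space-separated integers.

I0 add r4: issue@1 deps=(None,None) exec_start@1 write@2
I1 mul r3: issue@2 deps=(None,None) exec_start@2 write@4
I2 add r2: issue@3 deps=(1,1) exec_start@4 write@6
I3 mul r4: issue@4 deps=(0,2) exec_start@6 write@8

Answer: 2 4 6 8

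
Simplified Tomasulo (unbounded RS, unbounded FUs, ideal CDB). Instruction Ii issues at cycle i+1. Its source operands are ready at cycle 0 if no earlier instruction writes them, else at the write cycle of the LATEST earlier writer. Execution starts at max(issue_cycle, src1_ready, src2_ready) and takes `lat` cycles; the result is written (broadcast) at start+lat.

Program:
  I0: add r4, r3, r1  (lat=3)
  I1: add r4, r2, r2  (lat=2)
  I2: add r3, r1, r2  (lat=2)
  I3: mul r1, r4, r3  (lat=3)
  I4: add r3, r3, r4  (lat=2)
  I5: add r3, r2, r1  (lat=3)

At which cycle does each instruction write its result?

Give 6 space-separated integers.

Answer: 4 4 5 8 7 11

Derivation:
I0 add r4: issue@1 deps=(None,None) exec_start@1 write@4
I1 add r4: issue@2 deps=(None,None) exec_start@2 write@4
I2 add r3: issue@3 deps=(None,None) exec_start@3 write@5
I3 mul r1: issue@4 deps=(1,2) exec_start@5 write@8
I4 add r3: issue@5 deps=(2,1) exec_start@5 write@7
I5 add r3: issue@6 deps=(None,3) exec_start@8 write@11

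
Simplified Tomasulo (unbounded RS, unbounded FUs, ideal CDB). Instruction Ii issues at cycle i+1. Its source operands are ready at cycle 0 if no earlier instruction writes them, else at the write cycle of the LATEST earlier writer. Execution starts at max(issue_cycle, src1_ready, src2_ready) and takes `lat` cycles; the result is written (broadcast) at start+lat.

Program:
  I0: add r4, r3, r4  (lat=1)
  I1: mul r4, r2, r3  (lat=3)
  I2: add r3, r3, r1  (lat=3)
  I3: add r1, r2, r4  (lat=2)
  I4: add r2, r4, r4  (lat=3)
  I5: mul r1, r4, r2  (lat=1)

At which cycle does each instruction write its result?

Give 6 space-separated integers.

I0 add r4: issue@1 deps=(None,None) exec_start@1 write@2
I1 mul r4: issue@2 deps=(None,None) exec_start@2 write@5
I2 add r3: issue@3 deps=(None,None) exec_start@3 write@6
I3 add r1: issue@4 deps=(None,1) exec_start@5 write@7
I4 add r2: issue@5 deps=(1,1) exec_start@5 write@8
I5 mul r1: issue@6 deps=(1,4) exec_start@8 write@9

Answer: 2 5 6 7 8 9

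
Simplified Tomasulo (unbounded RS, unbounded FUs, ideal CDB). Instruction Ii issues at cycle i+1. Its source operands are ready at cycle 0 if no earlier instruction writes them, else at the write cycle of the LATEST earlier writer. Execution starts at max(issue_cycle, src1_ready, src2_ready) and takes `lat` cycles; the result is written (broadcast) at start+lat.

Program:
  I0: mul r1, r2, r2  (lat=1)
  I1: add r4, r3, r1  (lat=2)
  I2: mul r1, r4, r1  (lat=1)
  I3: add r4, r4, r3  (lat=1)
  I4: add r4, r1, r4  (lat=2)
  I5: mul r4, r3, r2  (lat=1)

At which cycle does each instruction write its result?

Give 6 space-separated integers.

I0 mul r1: issue@1 deps=(None,None) exec_start@1 write@2
I1 add r4: issue@2 deps=(None,0) exec_start@2 write@4
I2 mul r1: issue@3 deps=(1,0) exec_start@4 write@5
I3 add r4: issue@4 deps=(1,None) exec_start@4 write@5
I4 add r4: issue@5 deps=(2,3) exec_start@5 write@7
I5 mul r4: issue@6 deps=(None,None) exec_start@6 write@7

Answer: 2 4 5 5 7 7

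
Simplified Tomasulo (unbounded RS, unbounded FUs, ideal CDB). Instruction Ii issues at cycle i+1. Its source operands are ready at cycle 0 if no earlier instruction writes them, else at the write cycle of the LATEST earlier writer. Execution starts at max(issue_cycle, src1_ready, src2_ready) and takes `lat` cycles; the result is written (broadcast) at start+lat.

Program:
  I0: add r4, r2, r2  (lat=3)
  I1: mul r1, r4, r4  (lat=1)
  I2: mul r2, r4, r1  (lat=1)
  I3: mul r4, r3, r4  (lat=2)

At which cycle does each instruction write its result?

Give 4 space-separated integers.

I0 add r4: issue@1 deps=(None,None) exec_start@1 write@4
I1 mul r1: issue@2 deps=(0,0) exec_start@4 write@5
I2 mul r2: issue@3 deps=(0,1) exec_start@5 write@6
I3 mul r4: issue@4 deps=(None,0) exec_start@4 write@6

Answer: 4 5 6 6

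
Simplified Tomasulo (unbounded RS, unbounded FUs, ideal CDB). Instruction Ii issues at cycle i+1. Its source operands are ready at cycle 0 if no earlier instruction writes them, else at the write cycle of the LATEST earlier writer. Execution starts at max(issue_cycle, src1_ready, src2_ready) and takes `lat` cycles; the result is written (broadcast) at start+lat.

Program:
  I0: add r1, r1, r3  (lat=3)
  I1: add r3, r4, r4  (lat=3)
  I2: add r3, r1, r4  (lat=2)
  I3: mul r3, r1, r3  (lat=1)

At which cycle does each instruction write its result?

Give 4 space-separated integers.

Answer: 4 5 6 7

Derivation:
I0 add r1: issue@1 deps=(None,None) exec_start@1 write@4
I1 add r3: issue@2 deps=(None,None) exec_start@2 write@5
I2 add r3: issue@3 deps=(0,None) exec_start@4 write@6
I3 mul r3: issue@4 deps=(0,2) exec_start@6 write@7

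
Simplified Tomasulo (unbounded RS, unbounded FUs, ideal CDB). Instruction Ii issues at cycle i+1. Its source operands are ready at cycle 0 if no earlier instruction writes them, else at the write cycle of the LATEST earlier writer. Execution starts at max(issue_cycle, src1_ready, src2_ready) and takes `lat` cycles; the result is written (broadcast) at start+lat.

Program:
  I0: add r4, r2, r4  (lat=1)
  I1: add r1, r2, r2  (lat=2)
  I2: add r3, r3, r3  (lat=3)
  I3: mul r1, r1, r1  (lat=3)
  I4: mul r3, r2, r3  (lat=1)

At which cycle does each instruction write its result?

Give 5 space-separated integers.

I0 add r4: issue@1 deps=(None,None) exec_start@1 write@2
I1 add r1: issue@2 deps=(None,None) exec_start@2 write@4
I2 add r3: issue@3 deps=(None,None) exec_start@3 write@6
I3 mul r1: issue@4 deps=(1,1) exec_start@4 write@7
I4 mul r3: issue@5 deps=(None,2) exec_start@6 write@7

Answer: 2 4 6 7 7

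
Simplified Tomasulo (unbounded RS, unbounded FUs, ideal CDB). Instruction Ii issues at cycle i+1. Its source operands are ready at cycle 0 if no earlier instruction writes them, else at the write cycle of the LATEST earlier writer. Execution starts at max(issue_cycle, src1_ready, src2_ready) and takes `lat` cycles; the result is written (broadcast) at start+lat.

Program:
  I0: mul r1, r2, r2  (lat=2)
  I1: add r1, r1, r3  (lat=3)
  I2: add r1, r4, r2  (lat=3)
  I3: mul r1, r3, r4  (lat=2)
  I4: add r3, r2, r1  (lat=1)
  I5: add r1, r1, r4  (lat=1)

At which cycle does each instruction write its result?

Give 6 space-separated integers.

I0 mul r1: issue@1 deps=(None,None) exec_start@1 write@3
I1 add r1: issue@2 deps=(0,None) exec_start@3 write@6
I2 add r1: issue@3 deps=(None,None) exec_start@3 write@6
I3 mul r1: issue@4 deps=(None,None) exec_start@4 write@6
I4 add r3: issue@5 deps=(None,3) exec_start@6 write@7
I5 add r1: issue@6 deps=(3,None) exec_start@6 write@7

Answer: 3 6 6 6 7 7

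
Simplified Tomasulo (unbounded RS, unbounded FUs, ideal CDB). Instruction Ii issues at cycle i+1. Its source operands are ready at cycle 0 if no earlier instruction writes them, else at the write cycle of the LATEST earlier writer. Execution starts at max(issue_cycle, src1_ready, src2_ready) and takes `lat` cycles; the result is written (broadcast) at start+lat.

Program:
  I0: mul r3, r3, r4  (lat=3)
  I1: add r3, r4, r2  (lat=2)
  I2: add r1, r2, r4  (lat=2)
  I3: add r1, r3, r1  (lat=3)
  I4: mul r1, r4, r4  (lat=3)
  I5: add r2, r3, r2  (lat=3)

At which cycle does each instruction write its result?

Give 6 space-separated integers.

I0 mul r3: issue@1 deps=(None,None) exec_start@1 write@4
I1 add r3: issue@2 deps=(None,None) exec_start@2 write@4
I2 add r1: issue@3 deps=(None,None) exec_start@3 write@5
I3 add r1: issue@4 deps=(1,2) exec_start@5 write@8
I4 mul r1: issue@5 deps=(None,None) exec_start@5 write@8
I5 add r2: issue@6 deps=(1,None) exec_start@6 write@9

Answer: 4 4 5 8 8 9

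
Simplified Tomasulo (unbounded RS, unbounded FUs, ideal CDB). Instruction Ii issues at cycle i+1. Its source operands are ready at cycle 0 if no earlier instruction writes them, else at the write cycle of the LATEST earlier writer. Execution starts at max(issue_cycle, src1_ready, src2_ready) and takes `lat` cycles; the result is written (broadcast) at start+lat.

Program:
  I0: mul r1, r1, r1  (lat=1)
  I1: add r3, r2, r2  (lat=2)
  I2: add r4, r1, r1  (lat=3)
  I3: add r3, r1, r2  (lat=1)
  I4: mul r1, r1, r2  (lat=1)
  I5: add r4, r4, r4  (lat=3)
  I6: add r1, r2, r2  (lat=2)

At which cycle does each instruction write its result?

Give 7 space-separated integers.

Answer: 2 4 6 5 6 9 9

Derivation:
I0 mul r1: issue@1 deps=(None,None) exec_start@1 write@2
I1 add r3: issue@2 deps=(None,None) exec_start@2 write@4
I2 add r4: issue@3 deps=(0,0) exec_start@3 write@6
I3 add r3: issue@4 deps=(0,None) exec_start@4 write@5
I4 mul r1: issue@5 deps=(0,None) exec_start@5 write@6
I5 add r4: issue@6 deps=(2,2) exec_start@6 write@9
I6 add r1: issue@7 deps=(None,None) exec_start@7 write@9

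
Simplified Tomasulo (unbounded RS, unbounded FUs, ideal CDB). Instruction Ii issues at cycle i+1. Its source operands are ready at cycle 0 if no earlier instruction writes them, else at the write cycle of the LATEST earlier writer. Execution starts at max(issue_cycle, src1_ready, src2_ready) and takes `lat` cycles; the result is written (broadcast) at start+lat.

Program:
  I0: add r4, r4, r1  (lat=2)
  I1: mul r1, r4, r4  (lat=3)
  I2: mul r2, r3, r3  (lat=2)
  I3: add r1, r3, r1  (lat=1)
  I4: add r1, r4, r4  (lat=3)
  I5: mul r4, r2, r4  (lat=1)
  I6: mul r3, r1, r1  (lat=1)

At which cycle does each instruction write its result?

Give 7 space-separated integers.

I0 add r4: issue@1 deps=(None,None) exec_start@1 write@3
I1 mul r1: issue@2 deps=(0,0) exec_start@3 write@6
I2 mul r2: issue@3 deps=(None,None) exec_start@3 write@5
I3 add r1: issue@4 deps=(None,1) exec_start@6 write@7
I4 add r1: issue@5 deps=(0,0) exec_start@5 write@8
I5 mul r4: issue@6 deps=(2,0) exec_start@6 write@7
I6 mul r3: issue@7 deps=(4,4) exec_start@8 write@9

Answer: 3 6 5 7 8 7 9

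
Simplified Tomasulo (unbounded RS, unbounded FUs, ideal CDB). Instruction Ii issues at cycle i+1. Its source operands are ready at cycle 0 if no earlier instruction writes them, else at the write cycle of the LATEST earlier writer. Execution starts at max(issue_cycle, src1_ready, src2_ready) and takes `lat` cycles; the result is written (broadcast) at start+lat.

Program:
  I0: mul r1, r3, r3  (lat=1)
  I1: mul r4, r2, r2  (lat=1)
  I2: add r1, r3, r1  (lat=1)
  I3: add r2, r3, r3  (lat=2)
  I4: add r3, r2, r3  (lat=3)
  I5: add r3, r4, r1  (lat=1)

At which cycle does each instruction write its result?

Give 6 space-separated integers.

I0 mul r1: issue@1 deps=(None,None) exec_start@1 write@2
I1 mul r4: issue@2 deps=(None,None) exec_start@2 write@3
I2 add r1: issue@3 deps=(None,0) exec_start@3 write@4
I3 add r2: issue@4 deps=(None,None) exec_start@4 write@6
I4 add r3: issue@5 deps=(3,None) exec_start@6 write@9
I5 add r3: issue@6 deps=(1,2) exec_start@6 write@7

Answer: 2 3 4 6 9 7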